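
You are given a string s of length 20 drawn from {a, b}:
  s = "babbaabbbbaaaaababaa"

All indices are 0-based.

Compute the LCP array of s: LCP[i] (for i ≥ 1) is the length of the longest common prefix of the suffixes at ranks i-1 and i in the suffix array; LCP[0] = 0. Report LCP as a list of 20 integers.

[0, 1, 2, 4, 3, 2, 3, 1, 3, 2, 3, 0, 3, 3, 2, 3, 1, 4, 2, 3]

rank→(start, suffix):
  0 → (19, 'a')
  1 → (18, 'aa')
  2 → (10, 'aaaaababaa')
  3 → (11, 'aaaababaa')
  4 → (12, 'aaababaa')
  5 → (13, 'aababaa')
  6 → (4, 'aabbbbaaaaababaa')
  7 → (16, 'abaa')
  8 → (14, 'ababaa')
  9 → (1, 'abbaabbbbaaaaababaa')
  10 → (5, 'abbbbaaaaababaa')
  11 → (17, 'baa')
  12 → (9, 'baaaaababaa')
  13 → (3, 'baabbbbaaaaababaa')
  14 → (15, 'babaa')
  15 → (0, 'babbaabbbbaaaaababaa')
  16 → (8, 'bbaaaaababaa')
  17 → (2, 'bbaabbbbaaaaababaa')
  18 → (7, 'bbbaaaaababaa')
  19 → (6, 'bbbbaaaaababaa')

SA = [19, 18, 10, 11, 12, 13, 4, 16, 14, 1, 5, 17, 9, 3, 15, 0, 8, 2, 7, 6]
[i] adj suffixes → lcp
  [1] 19/18 → 1 ('a')
  [2] 18/10 → 2 ('aa')
  [3] 10/11 → 4 ('aaaa')
  [4] 11/12 → 3 ('aaa')
  [5] 12/13 → 2 ('aa')
  [6] 13/4 → 3 ('aab')
  [7] 4/16 → 1 ('a')
  [8] 16/14 → 3 ('aba')
  [9] 14/1 → 2 ('ab')
  [10] 1/5 → 3 ('abb')
  [11] 5/17 → 0 ('')
  [12] 17/9 → 3 ('baa')
  [13] 9/3 → 3 ('baa')
  [14] 3/15 → 2 ('ba')
  [15] 15/0 → 3 ('bab')
  [16] 0/8 → 1 ('b')
  [17] 8/2 → 4 ('bbaa')
  [18] 2/7 → 2 ('bb')
  [19] 7/6 → 3 ('bbb')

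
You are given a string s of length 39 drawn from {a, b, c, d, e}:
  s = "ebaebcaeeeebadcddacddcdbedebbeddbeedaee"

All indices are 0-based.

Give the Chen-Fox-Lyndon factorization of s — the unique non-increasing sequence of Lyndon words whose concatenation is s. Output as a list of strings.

["e", "b", "aebcaeeeeb", "adcdd", "acddcdbedebbeddbeedaee"]

emit factor 1: 'e' (i=0, period=1)
emit factor 2: 'b' (i=1, period=1)
emit factor 3: 'aebcaeeeeb' (i=2, period=10)
emit factor 4: 'adcdd' (i=12, period=5)
emit factor 5: 'acddcdbedebbeddbeedaee' (i=17, period=22)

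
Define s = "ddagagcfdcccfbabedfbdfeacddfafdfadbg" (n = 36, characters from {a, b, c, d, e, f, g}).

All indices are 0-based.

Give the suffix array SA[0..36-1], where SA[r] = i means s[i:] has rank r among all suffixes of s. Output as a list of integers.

[14, 23, 32, 28, 2, 4, 13, 19, 15, 34, 9, 10, 24, 11, 6, 1, 33, 8, 0, 25, 30, 26, 17, 20, 22, 16, 31, 27, 12, 18, 7, 29, 21, 35, 3, 5]

rank→(start, suffix):
  0 → (14, 'abedfbdfeacddfafdfadbg')
  1 → (23, 'acddfafdfadbg')
  2 → (32, 'adbg')
  3 → (28, 'afdfadbg')
  4 → (2, 'agagcfdcccfbabedfbdfeacddfafdfadbg')
  5 → (4, 'agcfdcccfbabedfbdfeacddfafdfadbg')
  6 → (13, 'babedfbdfeacddfafdfadbg')
  7 → (19, 'bdfeacddfafdfadbg')
  8 → (15, 'bedfbdfeacddfafdfadbg')
  9 → (34, 'bg')
  10 → (9, 'cccfbabedfbdfeacddfafdfadbg')
  11 → (10, 'ccfbabedfbdfeacddfafdfadbg')
  12 → (24, 'cddfafdfadbg')
  13 → (11, 'cfbabedfbdfeacddfafdfadbg')
  14 → (6, 'cfdcccfbabedfbdfeacddfafdfadbg')
  15 → (1, 'dagagcfdcccfbabedfbdfeacddfafdfadbg')
  16 → (33, 'dbg')
  17 → (8, 'dcccfbabedfbdfeacddfafdfadbg')
  18 → (0, 'ddagagcfdcccfbabedfbdfeacddfafdfadbg')
  19 → (25, 'ddfafdfadbg')
  20 → (30, 'dfadbg')
  21 → (26, 'dfafdfadbg')
  22 → (17, 'dfbdfeacddfafdfadbg')
  23 → (20, 'dfeacddfafdfadbg')
  24 → (22, 'eacddfafdfadbg')
  25 → (16, 'edfbdfeacddfafdfadbg')
  26 → (31, 'fadbg')
  27 → (27, 'fafdfadbg')
  28 → (12, 'fbabedfbdfeacddfafdfadbg')
  29 → (18, 'fbdfeacddfafdfadbg')
  30 → (7, 'fdcccfbabedfbdfeacddfafdfadbg')
  31 → (29, 'fdfadbg')
  32 → (21, 'feacddfafdfadbg')
  33 → (35, 'g')
  34 → (3, 'gagcfdcccfbabedfbdfeacddfafdfadbg')
  35 → (5, 'gcfdcccfbabedfbdfeacddfafdfadbg')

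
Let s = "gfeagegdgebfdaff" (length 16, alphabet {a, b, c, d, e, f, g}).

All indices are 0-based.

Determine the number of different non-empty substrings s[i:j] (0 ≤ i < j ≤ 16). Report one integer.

125

sorted suffixes:
  #0 SA[0]=13  'aff'
  #1 SA[1]=3  'agegdgebfdaff'
  #2 SA[2]=10  'bfdaff'
  #3 SA[3]=12  'daff'
  #4 SA[4]=7  'dgebfdaff'
  #5 SA[5]=2  'eagegdgebfdaff'
  #6 SA[6]=9  'ebfdaff'
  #7 SA[7]=5  'egdgebfdaff'
  #8 SA[8]=15  'f'
  #9 SA[9]=11  'fdaff'
  #10 SA[10]=1  'feagegdgebfdaff'
  #11 SA[11]=14  'ff'
  #12 SA[12]=6  'gdgebfdaff'
  #13 SA[13]=8  'gebfdaff'
  #14 SA[14]=4  'gegdgebfdaff'
  #15 SA[15]=0  'gfeagegdgebfdaff'

SA = [13, 3, 10, 12, 7, 2, 9, 5, 15, 11, 1, 14, 6, 8, 4, 0]
rank  pair      lcp
   1  s[13:],s[3:]  1  'a'
   2  s[3:],s[10:]  0  ''
   3  s[10:],s[12:]  0  ''
   4  s[12:],s[7:]  1  'd'
   5  s[7:],s[2:]  0  ''
   6  s[2:],s[9:]  1  'e'
   7  s[9:],s[5:]  1  'e'
   8  s[5:],s[15:]  0  ''
   9  s[15:],s[11:]  1  'f'
  10  s[11:],s[1:]  1  'f'
  11  s[1:],s[14:]  1  'f'
  12  s[14:],s[6:]  0  ''
  13  s[6:],s[8:]  1  'g'
  14  s[8:],s[4:]  2  'ge'
  15  s[4:],s[0:]  1  'g'

n(n+1)/2 = 16·17/2 = 136
Σ LCP = 0 + 1 + 0 + 0 + 1 + 0 + 1 + 1 + 0 + 1 + 1 + 1 + 0 + 1 + 2 + 1 = 11
distinct = 136 − 11 = 125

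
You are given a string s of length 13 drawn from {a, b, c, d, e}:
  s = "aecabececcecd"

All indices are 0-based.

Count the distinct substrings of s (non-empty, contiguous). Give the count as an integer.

78

sorted suffixes:
  #0 SA[0]=3  'abececcecd'
  #1 SA[1]=0  'aecabececcecd'
  #2 SA[2]=4  'bececcecd'
  #3 SA[3]=2  'cabececcecd'
  #4 SA[4]=8  'ccecd'
  #5 SA[5]=11  'cd'
  #6 SA[6]=6  'ceccecd'
  #7 SA[7]=9  'cecd'
  #8 SA[8]=12  'd'
  #9 SA[9]=1  'ecabececcecd'
  #10 SA[10]=7  'eccecd'
  #11 SA[11]=10  'ecd'
  #12 SA[12]=5  'ececcecd'

SA = [3, 0, 4, 2, 8, 11, 6, 9, 12, 1, 7, 10, 5]
rank  pair      lcp
   1  s[3:],s[0:]  1  'a'
   2  s[0:],s[4:]  0  ''
   3  s[4:],s[2:]  0  ''
   4  s[2:],s[8:]  1  'c'
   5  s[8:],s[11:]  1  'c'
   6  s[11:],s[6:]  1  'c'
   7  s[6:],s[9:]  3  'cec'
   8  s[9:],s[12:]  0  ''
   9  s[12:],s[1:]  0  ''
  10  s[1:],s[7:]  2  'ec'
  11  s[7:],s[10:]  2  'ec'
  12  s[10:],s[5:]  2  'ec'

n(n+1)/2 = 13·14/2 = 91
Σ LCP = 0 + 1 + 0 + 0 + 1 + 1 + 1 + 3 + 0 + 0 + 2 + 2 + 2 = 13
distinct = 91 − 13 = 78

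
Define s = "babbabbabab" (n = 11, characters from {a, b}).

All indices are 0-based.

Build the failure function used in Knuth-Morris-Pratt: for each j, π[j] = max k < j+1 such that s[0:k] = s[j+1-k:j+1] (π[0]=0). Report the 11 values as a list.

[0, 0, 1, 1, 2, 3, 4, 5, 6, 2, 3]

π[0] = 0
j=1 s[j]='a': π[1]=0 (border '')
j=2 s[j]='b': π[2]=1 (border 'b')
j=3 s[j]='b': k: 1→0; π[3]=1 (border 'b')
j=4 s[j]='a': π[4]=2 (border 'ba')
j=5 s[j]='b': π[5]=3 (border 'bab')
j=6 s[j]='b': π[6]=4 (border 'babb')
j=7 s[j]='a': π[7]=5 (border 'babba')
j=8 s[j]='b': π[8]=6 (border 'babbab')
j=9 s[j]='a': k: 6→3→1; π[9]=2 (border 'ba')
j=10 s[j]='b': π[10]=3 (border 'bab')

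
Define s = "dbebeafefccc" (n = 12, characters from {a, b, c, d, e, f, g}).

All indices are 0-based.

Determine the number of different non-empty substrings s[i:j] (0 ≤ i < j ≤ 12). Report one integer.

70

sorted suffixes:
  #0 SA[0]=5  'afefccc'
  #1 SA[1]=3  'beafefccc'
  #2 SA[2]=1  'bebeafefccc'
  #3 SA[3]=11  'c'
  #4 SA[4]=10  'cc'
  #5 SA[5]=9  'ccc'
  #6 SA[6]=0  'dbebeafefccc'
  #7 SA[7]=4  'eafefccc'
  #8 SA[8]=2  'ebeafefccc'
  #9 SA[9]=7  'efccc'
  #10 SA[10]=8  'fccc'
  #11 SA[11]=6  'fefccc'

SA = [5, 3, 1, 11, 10, 9, 0, 4, 2, 7, 8, 6]
[i] adj suffixes → lcp
  [1] 5/3 → 0 ('')
  [2] 3/1 → 2 ('be')
  [3] 1/11 → 0 ('')
  [4] 11/10 → 1 ('c')
  [5] 10/9 → 2 ('cc')
  [6] 9/0 → 0 ('')
  [7] 0/4 → 0 ('')
  [8] 4/2 → 1 ('e')
  [9] 2/7 → 1 ('e')
  [10] 7/8 → 0 ('')
  [11] 8/6 → 1 ('f')

n(n+1)/2 = 12·13/2 = 78
Σ LCP = 0 + 0 + 2 + 0 + 1 + 2 + 0 + 0 + 1 + 1 + 0 + 1 = 8
distinct = 78 − 8 = 70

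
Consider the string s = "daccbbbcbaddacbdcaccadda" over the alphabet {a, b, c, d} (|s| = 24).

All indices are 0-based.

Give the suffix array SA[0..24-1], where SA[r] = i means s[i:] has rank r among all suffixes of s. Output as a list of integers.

[23, 12, 17, 1, 20, 9, 8, 4, 5, 6, 14, 16, 19, 7, 3, 13, 18, 2, 22, 11, 0, 15, 21, 10]

sorted suffixes:
  #0 SA[0]=23  'a'
  #1 SA[1]=12  'acbdcaccadda'
  #2 SA[2]=17  'accadda'
  #3 SA[3]=1  'accbbbcbaddacbdcaccadda'
  #4 SA[4]=20  'adda'
  #5 SA[5]=9  'addacbdcaccadda'
  #6 SA[6]=8  'baddacbdcaccadda'
  #7 SA[7]=4  'bbbcbaddacbdcaccadda'
  #8 SA[8]=5  'bbcbaddacbdcaccadda'
  #9 SA[9]=6  'bcbaddacbdcaccadda'
  #10 SA[10]=14  'bdcaccadda'
  #11 SA[11]=16  'caccadda'
  #12 SA[12]=19  'cadda'
  #13 SA[13]=7  'cbaddacbdcaccadda'
  #14 SA[14]=3  'cbbbcbaddacbdcaccadda'
  #15 SA[15]=13  'cbdcaccadda'
  #16 SA[16]=18  'ccadda'
  #17 SA[17]=2  'ccbbbcbaddacbdcaccadda'
  #18 SA[18]=22  'da'
  #19 SA[19]=11  'dacbdcaccadda'
  #20 SA[20]=0  'daccbbbcbaddacbdcaccadda'
  #21 SA[21]=15  'dcaccadda'
  #22 SA[22]=21  'dda'
  #23 SA[23]=10  'ddacbdcaccadda'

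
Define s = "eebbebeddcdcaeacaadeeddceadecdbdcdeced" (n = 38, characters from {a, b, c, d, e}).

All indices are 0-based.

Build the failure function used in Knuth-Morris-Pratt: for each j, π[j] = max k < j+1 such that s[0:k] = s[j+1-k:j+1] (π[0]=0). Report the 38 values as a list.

π[0] = 0
j=1 s[j]='e': π[1]=1 (border 'e')
j=2 s[j]='b': k: 1→0; π[2]=0 (border '')
j=3 s[j]='b': π[3]=0 (border '')
j=4 s[j]='e': π[4]=1 (border 'e')
j=5 s[j]='b': k: 1→0; π[5]=0 (border '')
j=6 s[j]='e': π[6]=1 (border 'e')
j=7 s[j]='d': k: 1→0; π[7]=0 (border '')
j=8 s[j]='d': π[8]=0 (border '')
j=9 s[j]='c': π[9]=0 (border '')
j=10 s[j]='d': π[10]=0 (border '')
j=11 s[j]='c': π[11]=0 (border '')
j=12 s[j]='a': π[12]=0 (border '')
j=13 s[j]='e': π[13]=1 (border 'e')
j=14 s[j]='a': k: 1→0; π[14]=0 (border '')
j=15 s[j]='c': π[15]=0 (border '')
j=16 s[j]='a': π[16]=0 (border '')
j=17 s[j]='a': π[17]=0 (border '')
j=18 s[j]='d': π[18]=0 (border '')
j=19 s[j]='e': π[19]=1 (border 'e')
j=20 s[j]='e': π[20]=2 (border 'ee')
j=21 s[j]='d': k: 2→1→0; π[21]=0 (border '')
j=22 s[j]='d': π[22]=0 (border '')
j=23 s[j]='c': π[23]=0 (border '')
j=24 s[j]='e': π[24]=1 (border 'e')
j=25 s[j]='a': k: 1→0; π[25]=0 (border '')
j=26 s[j]='d': π[26]=0 (border '')
j=27 s[j]='e': π[27]=1 (border 'e')
j=28 s[j]='c': k: 1→0; π[28]=0 (border '')
j=29 s[j]='d': π[29]=0 (border '')
j=30 s[j]='b': π[30]=0 (border '')
j=31 s[j]='d': π[31]=0 (border '')
j=32 s[j]='c': π[32]=0 (border '')
j=33 s[j]='d': π[33]=0 (border '')
j=34 s[j]='e': π[34]=1 (border 'e')
j=35 s[j]='c': k: 1→0; π[35]=0 (border '')
j=36 s[j]='e': π[36]=1 (border 'e')
j=37 s[j]='d': k: 1→0; π[37]=0 (border '')

[0, 1, 0, 0, 1, 0, 1, 0, 0, 0, 0, 0, 0, 1, 0, 0, 0, 0, 0, 1, 2, 0, 0, 0, 1, 0, 0, 1, 0, 0, 0, 0, 0, 0, 1, 0, 1, 0]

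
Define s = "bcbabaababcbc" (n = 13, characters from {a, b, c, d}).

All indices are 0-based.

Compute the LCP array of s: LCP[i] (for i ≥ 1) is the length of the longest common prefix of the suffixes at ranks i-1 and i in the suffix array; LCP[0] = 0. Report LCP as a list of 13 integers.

rank | idx | suffix
   0 |   5 | aababcbc
   1 |   3 | abaababcbc
   2 |   6 | ababcbc
   3 |   8 | abcbc
   4 |   4 | baababcbc
   5 |   2 | babaababcbc
   6 |   7 | babcbc
   7 |  11 | bc
   8 |   0 | bcbabaababcbc
   9 |   9 | bcbc
  10 |  12 | c
  11 |   1 | cbabaababcbc
  12 |  10 | cbc

SA = [5, 3, 6, 8, 4, 2, 7, 11, 0, 9, 12, 1, 10]
rank  pair      lcp
   1  s[5:],s[3:]  1  'a'
   2  s[3:],s[6:]  3  'aba'
   3  s[6:],s[8:]  2  'ab'
   4  s[8:],s[4:]  0  ''
   5  s[4:],s[2:]  2  'ba'
   6  s[2:],s[7:]  3  'bab'
   7  s[7:],s[11:]  1  'b'
   8  s[11:],s[0:]  2  'bc'
   9  s[0:],s[9:]  3  'bcb'
  10  s[9:],s[12:]  0  ''
  11  s[12:],s[1:]  1  'c'
  12  s[1:],s[10:]  2  'cb'

[0, 1, 3, 2, 0, 2, 3, 1, 2, 3, 0, 1, 2]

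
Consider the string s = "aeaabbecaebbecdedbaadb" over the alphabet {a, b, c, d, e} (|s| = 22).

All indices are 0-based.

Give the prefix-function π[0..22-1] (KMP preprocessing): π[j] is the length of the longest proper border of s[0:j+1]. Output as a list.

[0, 0, 1, 1, 0, 0, 0, 0, 1, 2, 0, 0, 0, 0, 0, 0, 0, 0, 1, 1, 0, 0]

π[0] = 0
j=1 s[j]='e': π[1]=0 (border '')
j=2 s[j]='a': π[2]=1 (border 'a')
j=3 s[j]='a': k: 1→0; π[3]=1 (border 'a')
j=4 s[j]='b': k: 1→0; π[4]=0 (border '')
j=5 s[j]='b': π[5]=0 (border '')
j=6 s[j]='e': π[6]=0 (border '')
j=7 s[j]='c': π[7]=0 (border '')
j=8 s[j]='a': π[8]=1 (border 'a')
j=9 s[j]='e': π[9]=2 (border 'ae')
j=10 s[j]='b': k: 2→0; π[10]=0 (border '')
j=11 s[j]='b': π[11]=0 (border '')
j=12 s[j]='e': π[12]=0 (border '')
j=13 s[j]='c': π[13]=0 (border '')
j=14 s[j]='d': π[14]=0 (border '')
j=15 s[j]='e': π[15]=0 (border '')
j=16 s[j]='d': π[16]=0 (border '')
j=17 s[j]='b': π[17]=0 (border '')
j=18 s[j]='a': π[18]=1 (border 'a')
j=19 s[j]='a': k: 1→0; π[19]=1 (border 'a')
j=20 s[j]='d': k: 1→0; π[20]=0 (border '')
j=21 s[j]='b': π[21]=0 (border '')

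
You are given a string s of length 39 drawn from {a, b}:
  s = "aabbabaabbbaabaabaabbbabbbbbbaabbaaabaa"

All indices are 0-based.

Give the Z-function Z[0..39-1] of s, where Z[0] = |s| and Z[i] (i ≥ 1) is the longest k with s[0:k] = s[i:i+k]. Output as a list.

[39, 1, 0, 0, 1, 0, 4, 1, 0, 0, 0, 3, 1, 0, 3, 1, 0, 4, 1, 0, 0, 0, 1, 0, 0, 0, 0, 0, 0, 5, 1, 0, 0, 2, 3, 1, 0, 2, 1]

Z[0]=39
i=1: outside box; Z[1]=1 extend→box=[1,2)
i=2: outside box; Z[2]=0
i=3: outside box; Z[3]=0
i=4: outside box; Z[4]=1 extend→box=[4,5)
i=5: outside box; Z[5]=0
i=6: outside box; Z[6]=4 extend→box=[6,10)
i=7: min(r-i=3, Z[1]=1)=1; Z[7]=1
i=8: min(r-i=2, Z[2]=0)=0; Z[8]=0
i=9: min(r-i=1, Z[3]=0)=0; Z[9]=0
i=10: outside box; Z[10]=0
i=11: outside box; Z[11]=3 extend→box=[11,14)
i=12: min(r-i=2, Z[1]=1)=1; Z[12]=1
i=13: min(r-i=1, Z[2]=0)=0; Z[13]=0
i=14: outside box; Z[14]=3 extend→box=[14,17)
i=15: min(r-i=2, Z[1]=1)=1; Z[15]=1
i=16: min(r-i=1, Z[2]=0)=0; Z[16]=0
i=17: outside box; Z[17]=4 extend→box=[17,21)
i=18: min(r-i=3, Z[1]=1)=1; Z[18]=1
i=19: min(r-i=2, Z[2]=0)=0; Z[19]=0
i=20: min(r-i=1, Z[3]=0)=0; Z[20]=0
i=21: outside box; Z[21]=0
i=22: outside box; Z[22]=1 extend→box=[22,23)
i=23: outside box; Z[23]=0
i=24: outside box; Z[24]=0
i=25: outside box; Z[25]=0
i=26: outside box; Z[26]=0
i=27: outside box; Z[27]=0
i=28: outside box; Z[28]=0
i=29: outside box; Z[29]=5 extend→box=[29,34)
i=30: min(r-i=4, Z[1]=1)=1; Z[30]=1
i=31: min(r-i=3, Z[2]=0)=0; Z[31]=0
i=32: min(r-i=2, Z[3]=0)=0; Z[32]=0
i=33: min(r-i=1, Z[4]=1)=1; Z[33]=2 extend→box=[33,35)
i=34: min(r-i=1, Z[1]=1)=1; Z[34]=3 extend→box=[34,37)
i=35: min(r-i=2, Z[1]=1)=1; Z[35]=1
i=36: min(r-i=1, Z[2]=0)=0; Z[36]=0
i=37: outside box; Z[37]=2 extend→box=[37,39)
i=38: min(r-i=1, Z[1]=1)=1; Z[38]=1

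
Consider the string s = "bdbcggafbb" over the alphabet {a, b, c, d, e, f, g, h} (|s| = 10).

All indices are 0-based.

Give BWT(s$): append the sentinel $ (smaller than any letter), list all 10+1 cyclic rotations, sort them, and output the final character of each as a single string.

rank  rotation     last
    0  $bdbcggafbb  b
    1  afbb$bdbcgg  g
    2  b$bdbcggafb  b
    3  bb$bdbcggaf  f
    4  bcggafbb$bd  d
    5  bdbcggafbb$  $
    6  cggafbb$bdb  b
    7  dbcggafbb$b  b
    8  fbb$bdbcgga  a
    9  gafbb$bdbcg  g
   10  ggafbb$bdbc  c

bgbfd$bbagc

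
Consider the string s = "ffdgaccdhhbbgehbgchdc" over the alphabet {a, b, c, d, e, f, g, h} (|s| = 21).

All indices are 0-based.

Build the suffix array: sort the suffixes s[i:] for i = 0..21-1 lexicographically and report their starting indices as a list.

[4, 10, 15, 11, 20, 5, 6, 17, 19, 2, 7, 13, 1, 0, 3, 16, 12, 9, 14, 18, 8]

sorted suffixes:
  #0 SA[0]=4  'accdhhbbgehbgchdc'
  #1 SA[1]=10  'bbgehbgchdc'
  #2 SA[2]=15  'bgchdc'
  #3 SA[3]=11  'bgehbgchdc'
  #4 SA[4]=20  'c'
  #5 SA[5]=5  'ccdhhbbgehbgchdc'
  #6 SA[6]=6  'cdhhbbgehbgchdc'
  #7 SA[7]=17  'chdc'
  #8 SA[8]=19  'dc'
  #9 SA[9]=2  'dgaccdhhbbgehbgchdc'
  #10 SA[10]=7  'dhhbbgehbgchdc'
  #11 SA[11]=13  'ehbgchdc'
  #12 SA[12]=1  'fdgaccdhhbbgehbgchdc'
  #13 SA[13]=0  'ffdgaccdhhbbgehbgchdc'
  #14 SA[14]=3  'gaccdhhbbgehbgchdc'
  #15 SA[15]=16  'gchdc'
  #16 SA[16]=12  'gehbgchdc'
  #17 SA[17]=9  'hbbgehbgchdc'
  #18 SA[18]=14  'hbgchdc'
  #19 SA[19]=18  'hdc'
  #20 SA[20]=8  'hhbbgehbgchdc'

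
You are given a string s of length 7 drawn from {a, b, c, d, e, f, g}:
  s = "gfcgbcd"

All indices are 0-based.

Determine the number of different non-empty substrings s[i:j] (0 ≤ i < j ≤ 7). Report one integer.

rank→(start, suffix):
  0 → (4, 'bcd')
  1 → (5, 'cd')
  2 → (2, 'cgbcd')
  3 → (6, 'd')
  4 → (1, 'fcgbcd')
  5 → (3, 'gbcd')
  6 → (0, 'gfcgbcd')

SA = [4, 5, 2, 6, 1, 3, 0]
[i] adj suffixes → lcp
  [1] 4/5 → 0 ('')
  [2] 5/2 → 1 ('c')
  [3] 2/6 → 0 ('')
  [4] 6/1 → 0 ('')
  [5] 1/3 → 0 ('')
  [6] 3/0 → 1 ('g')

n(n+1)/2 = 7·8/2 = 28
Σ LCP = 0 + 0 + 1 + 0 + 0 + 0 + 1 = 2
distinct = 28 − 2 = 26

26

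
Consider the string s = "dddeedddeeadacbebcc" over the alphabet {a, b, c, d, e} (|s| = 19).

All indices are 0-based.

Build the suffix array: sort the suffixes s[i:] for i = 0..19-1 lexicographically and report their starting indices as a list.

rank→(start, suffix):
  0 → (12, 'acbebcc')
  1 → (10, 'adacbebcc')
  2 → (16, 'bcc')
  3 → (14, 'bebcc')
  4 → (18, 'c')
  5 → (13, 'cbebcc')
  6 → (17, 'cc')
  7 → (11, 'dacbebcc')
  8 → (5, 'dddeeadacbebcc')
  9 → (0, 'dddeedddeeadacbebcc')
  10 → (6, 'ddeeadacbebcc')
  11 → (1, 'ddeedddeeadacbebcc')
  12 → (7, 'deeadacbebcc')
  13 → (2, 'deedddeeadacbebcc')
  14 → (9, 'eadacbebcc')
  15 → (15, 'ebcc')
  16 → (4, 'edddeeadacbebcc')
  17 → (8, 'eeadacbebcc')
  18 → (3, 'eedddeeadacbebcc')

[12, 10, 16, 14, 18, 13, 17, 11, 5, 0, 6, 1, 7, 2, 9, 15, 4, 8, 3]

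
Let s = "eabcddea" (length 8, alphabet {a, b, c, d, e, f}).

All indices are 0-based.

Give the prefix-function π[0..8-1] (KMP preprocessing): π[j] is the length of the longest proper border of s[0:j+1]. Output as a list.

π[0] = 0
j=1 s[j]='a': π[1]=0 (border '')
j=2 s[j]='b': π[2]=0 (border '')
j=3 s[j]='c': π[3]=0 (border '')
j=4 s[j]='d': π[4]=0 (border '')
j=5 s[j]='d': π[5]=0 (border '')
j=6 s[j]='e': π[6]=1 (border 'e')
j=7 s[j]='a': π[7]=2 (border 'ea')

[0, 0, 0, 0, 0, 0, 1, 2]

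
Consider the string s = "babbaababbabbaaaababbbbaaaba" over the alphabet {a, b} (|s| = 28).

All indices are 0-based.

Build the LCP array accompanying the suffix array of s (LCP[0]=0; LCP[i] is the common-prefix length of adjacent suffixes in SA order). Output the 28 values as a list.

rank→(start, suffix):
  0 → (27, 'a')
  1 → (13, 'aaaababbbbaaaba')
  2 → (23, 'aaaba')
  3 → (14, 'aaababbbbaaaba')
  4 → (24, 'aaba')
  5 → (4, 'aababbabbaaaababbbbaaaba')
  6 → (15, 'aababbbbaaaba')
  7 → (25, 'aba')
  8 → (5, 'ababbabbaaaababbbbaaaba')
  9 → (16, 'ababbbbaaaba')
  10 → (10, 'abbaaaababbbbaaaba')
  11 → (1, 'abbaababbabbaaaababbbbaaaba')
  12 → (7, 'abbabbaaaababbbbaaaba')
  13 → (18, 'abbbbaaaba')
  14 → (26, 'ba')
  15 → (12, 'baaaababbbbaaaba')
  16 → (22, 'baaaba')
  17 → (3, 'baababbabbaaaababbbbaaaba')
  18 → (9, 'babbaaaababbbbaaaba')
  19 → (0, 'babbaababbabbaaaababbbbaaaba')
  20 → (6, 'babbabbaaaababbbbaaaba')
  21 → (17, 'babbbbaaaba')
  22 → (11, 'bbaaaababbbbaaaba')
  23 → (21, 'bbaaaba')
  24 → (2, 'bbaababbabbaaaababbbbaaaba')
  25 → (8, 'bbabbaaaababbbbaaaba')
  26 → (20, 'bbbaaaba')
  27 → (19, 'bbbbaaaba')

SA = [27, 13, 23, 14, 24, 4, 15, 25, 5, 16, 10, 1, 7, 18, 26, 12, 22, 3, 9, 0, 6, 17, 11, 21, 2, 8, 20, 19]
i: (SA[i-1],SA[i]) lcp shared
  1: (27,13) 1 'a'
  2: (13,23) 3 'aaa'
  3: (23,14) 5 'aaaba'
  4: (14,24) 2 'aa'
  5: (24,4) 4 'aaba'
  6: (4,15) 6 'aababb'
  7: (15,25) 1 'a'
  8: (25,5) 3 'aba'
  9: (5,16) 5 'ababb'
  10: (16,10) 2 'ab'
  11: (10,1) 5 'abbaa'
  12: (1,7) 4 'abba'
  13: (7,18) 3 'abb'
  14: (18,26) 0 ''
  15: (26,12) 2 'ba'
  16: (12,22) 4 'baaa'
  17: (22,3) 3 'baa'
  18: (3,9) 2 'ba'
  19: (9,0) 6 'babbaa'
  20: (0,6) 5 'babba'
  21: (6,17) 4 'babb'
  22: (17,11) 1 'b'
  23: (11,21) 5 'bbaaa'
  24: (21,2) 4 'bbaa'
  25: (2,8) 3 'bba'
  26: (8,20) 2 'bb'
  27: (20,19) 3 'bbb'

[0, 1, 3, 5, 2, 4, 6, 1, 3, 5, 2, 5, 4, 3, 0, 2, 4, 3, 2, 6, 5, 4, 1, 5, 4, 3, 2, 3]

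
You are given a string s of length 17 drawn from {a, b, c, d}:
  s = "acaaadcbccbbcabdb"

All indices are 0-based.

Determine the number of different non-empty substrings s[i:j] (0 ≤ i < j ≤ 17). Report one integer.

sorted suffixes:
  #0 SA[0]=2  'aaadcbccbbcabdb'
  #1 SA[1]=3  'aadcbccbbcabdb'
  #2 SA[2]=13  'abdb'
  #3 SA[3]=0  'acaaadcbccbbcabdb'
  #4 SA[4]=4  'adcbccbbcabdb'
  #5 SA[5]=16  'b'
  #6 SA[6]=10  'bbcabdb'
  #7 SA[7]=11  'bcabdb'
  #8 SA[8]=7  'bccbbcabdb'
  #9 SA[9]=14  'bdb'
  #10 SA[10]=1  'caaadcbccbbcabdb'
  #11 SA[11]=12  'cabdb'
  #12 SA[12]=9  'cbbcabdb'
  #13 SA[13]=6  'cbccbbcabdb'
  #14 SA[14]=8  'ccbbcabdb'
  #15 SA[15]=15  'db'
  #16 SA[16]=5  'dcbccbbcabdb'

SA = [2, 3, 13, 0, 4, 16, 10, 11, 7, 14, 1, 12, 9, 6, 8, 15, 5]
[i] adj suffixes → lcp
  [1] 2/3 → 2 ('aa')
  [2] 3/13 → 1 ('a')
  [3] 13/0 → 1 ('a')
  [4] 0/4 → 1 ('a')
  [5] 4/16 → 0 ('')
  [6] 16/10 → 1 ('b')
  [7] 10/11 → 1 ('b')
  [8] 11/7 → 2 ('bc')
  [9] 7/14 → 1 ('b')
  [10] 14/1 → 0 ('')
  [11] 1/12 → 2 ('ca')
  [12] 12/9 → 1 ('c')
  [13] 9/6 → 2 ('cb')
  [14] 6/8 → 1 ('c')
  [15] 8/15 → 0 ('')
  [16] 15/5 → 1 ('d')

n(n+1)/2 = 17·18/2 = 153
Σ LCP = 0 + 2 + 1 + 1 + 1 + 0 + 1 + 1 + 2 + 1 + 0 + 2 + 1 + 2 + 1 + 0 + 1 = 17
distinct = 153 − 17 = 136

136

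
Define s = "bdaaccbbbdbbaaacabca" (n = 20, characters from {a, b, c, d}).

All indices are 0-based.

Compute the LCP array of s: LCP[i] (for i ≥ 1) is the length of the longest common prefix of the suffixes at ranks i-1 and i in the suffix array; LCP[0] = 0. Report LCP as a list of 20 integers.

[0, 1, 2, 3, 1, 1, 2, 0, 1, 2, 2, 1, 1, 2, 0, 2, 1, 1, 0, 1]

sorted suffixes:
  #0 SA[0]=19  'a'
  #1 SA[1]=12  'aaacabca'
  #2 SA[2]=13  'aacabca'
  #3 SA[3]=2  'aaccbbbdbbaaacabca'
  #4 SA[4]=16  'abca'
  #5 SA[5]=14  'acabca'
  #6 SA[6]=3  'accbbbdbbaaacabca'
  #7 SA[7]=11  'baaacabca'
  #8 SA[8]=10  'bbaaacabca'
  #9 SA[9]=6  'bbbdbbaaacabca'
  #10 SA[10]=7  'bbdbbaaacabca'
  #11 SA[11]=17  'bca'
  #12 SA[12]=0  'bdaaccbbbdbbaaacabca'
  #13 SA[13]=8  'bdbbaaacabca'
  #14 SA[14]=18  'ca'
  #15 SA[15]=15  'cabca'
  #16 SA[16]=5  'cbbbdbbaaacabca'
  #17 SA[17]=4  'ccbbbdbbaaacabca'
  #18 SA[18]=1  'daaccbbbdbbaaacabca'
  #19 SA[19]=9  'dbbaaacabca'

SA = [19, 12, 13, 2, 16, 14, 3, 11, 10, 6, 7, 17, 0, 8, 18, 15, 5, 4, 1, 9]
[i] adj suffixes → lcp
  [1] 19/12 → 1 ('a')
  [2] 12/13 → 2 ('aa')
  [3] 13/2 → 3 ('aac')
  [4] 2/16 → 1 ('a')
  [5] 16/14 → 1 ('a')
  [6] 14/3 → 2 ('ac')
  [7] 3/11 → 0 ('')
  [8] 11/10 → 1 ('b')
  [9] 10/6 → 2 ('bb')
  [10] 6/7 → 2 ('bb')
  [11] 7/17 → 1 ('b')
  [12] 17/0 → 1 ('b')
  [13] 0/8 → 2 ('bd')
  [14] 8/18 → 0 ('')
  [15] 18/15 → 2 ('ca')
  [16] 15/5 → 1 ('c')
  [17] 5/4 → 1 ('c')
  [18] 4/1 → 0 ('')
  [19] 1/9 → 1 ('d')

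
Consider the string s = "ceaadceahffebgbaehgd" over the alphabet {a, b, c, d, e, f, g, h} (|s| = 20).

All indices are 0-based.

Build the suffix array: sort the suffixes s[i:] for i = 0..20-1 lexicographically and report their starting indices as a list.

rank | idx | suffix
   0 |   2 | aadceahffebgbaehgd
   1 |   3 | adceahffebgbaehgd
   2 |  15 | aehgd
   3 |   7 | ahffebgbaehgd
   4 |  14 | baehgd
   5 |  12 | bgbaehgd
   6 |   0 | ceaadceahffebgbaehgd
   7 |   5 | ceahffebgbaehgd
   8 |  19 | d
   9 |   4 | dceahffebgbaehgd
  10 |   1 | eaadceahffebgbaehgd
  11 |   6 | eahffebgbaehgd
  12 |  11 | ebgbaehgd
  13 |  16 | ehgd
  14 |  10 | febgbaehgd
  15 |   9 | ffebgbaehgd
  16 |  13 | gbaehgd
  17 |  18 | gd
  18 |   8 | hffebgbaehgd
  19 |  17 | hgd

[2, 3, 15, 7, 14, 12, 0, 5, 19, 4, 1, 6, 11, 16, 10, 9, 13, 18, 8, 17]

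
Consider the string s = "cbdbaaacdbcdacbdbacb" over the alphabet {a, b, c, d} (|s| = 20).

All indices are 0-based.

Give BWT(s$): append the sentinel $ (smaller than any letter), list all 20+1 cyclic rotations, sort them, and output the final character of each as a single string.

rank  rotation               last
    0  $cbdbaaacdbcdacbdbacb  b
    1  aaacdbcdacbdbacb$cbdb  b
    2  aacdbcdacbdbacb$cbdba  a
    3  acb$cbdbaaacdbcdacbdb  b
    4  acbdbacb$cbdbaaacdbcd  d
    5  acdbcdacbdbacb$cbdbaa  a
    6  b$cbdbaaacdbcdacbdbac  c
    7  baaacdbcdacbdbacb$cbd  d
    8  bacb$cbdbaaacdbcdacbd  d
    9  bcdacbdbacb$cbdbaaacd  d
   10  bdbaaacdbcdacbdbacb$c  c
   11  bdbacb$cbdbaaacdbcdac  c
   12  cb$cbdbaaacdbcdacbdba  a
   13  cbdbaaacdbcdacbdbacb$  $
   14  cbdbacb$cbdbaaacdbcda  a
   15  cdacbdbacb$cbdbaaacdb  b
   16  cdbcdacbdbacb$cbdbaaa  a
   17  dacbdbacb$cbdbaaacdbc  c
   18  dbaaacdbcdacbdbacb$cb  b
   19  dbacb$cbdbaaacdbcdacb  b
   20  dbcdacbdbacb$cbdbaaac  c

bbabdacdddcca$abacbbc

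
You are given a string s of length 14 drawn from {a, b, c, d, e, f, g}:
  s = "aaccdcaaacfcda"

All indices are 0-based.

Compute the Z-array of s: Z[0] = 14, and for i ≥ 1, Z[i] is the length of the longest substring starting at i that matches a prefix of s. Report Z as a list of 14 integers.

Z[0]=14
i=1: i≥r, start 0; Z[1]=1 grow→box=[1,2)
i=2: i≥r, start 0; Z[2]=0
i=3: i≥r, start 0; Z[3]=0
i=4: i≥r, start 0; Z[4]=0
i=5: i≥r, start 0; Z[5]=0
i=6: i≥r, start 0; Z[6]=2 grow→box=[6,8)
i=7: min(r-i=1, Z[1]=1)=1; Z[7]=3 grow→box=[7,10)
i=8: min(r-i=2, Z[1]=1)=1; Z[8]=1
i=9: min(r-i=1, Z[2]=0)=0; Z[9]=0
i=10: i≥r, start 0; Z[10]=0
i=11: i≥r, start 0; Z[11]=0
i=12: i≥r, start 0; Z[12]=0
i=13: i≥r, start 0; Z[13]=1 grow→box=[13,14)

[14, 1, 0, 0, 0, 0, 2, 3, 1, 0, 0, 0, 0, 1]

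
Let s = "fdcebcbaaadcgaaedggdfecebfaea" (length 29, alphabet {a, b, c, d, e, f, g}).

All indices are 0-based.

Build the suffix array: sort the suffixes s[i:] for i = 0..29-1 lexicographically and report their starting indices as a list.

rank | idx | suffix
   0 |  28 | a
   1 |   7 | aaadcgaaedggdfecebfaea
   2 |   8 | aadcgaaedggdfecebfaea
   3 |  13 | aaedggdfecebfaea
   4 |   9 | adcgaaedggdfecebfaea
   5 |  26 | aea
   6 |  14 | aedggdfecebfaea
   7 |   6 | baaadcgaaedggdfecebfaea
   8 |   4 | bcbaaadcgaaedggdfecebfaea
   9 |  24 | bfaea
  10 |   5 | cbaaadcgaaedggdfecebfaea
  11 |   2 | cebcbaaadcgaaedggdfecebfaea
  12 |  22 | cebfaea
  13 |  11 | cgaaedggdfecebfaea
  14 |   1 | dcebcbaaadcgaaedggdfecebfaea
  15 |  10 | dcgaaedggdfecebfaea
  16 |  19 | dfecebfaea
  17 |  16 | dggdfecebfaea
  18 |  27 | ea
  19 |   3 | ebcbaaadcgaaedggdfecebfaea
  20 |  23 | ebfaea
  21 |  21 | ecebfaea
  22 |  15 | edggdfecebfaea
  23 |  25 | faea
  24 |   0 | fdcebcbaaadcgaaedggdfecebfaea
  25 |  20 | fecebfaea
  26 |  12 | gaaedggdfecebfaea
  27 |  18 | gdfecebfaea
  28 |  17 | ggdfecebfaea

[28, 7, 8, 13, 9, 26, 14, 6, 4, 24, 5, 2, 22, 11, 1, 10, 19, 16, 27, 3, 23, 21, 15, 25, 0, 20, 12, 18, 17]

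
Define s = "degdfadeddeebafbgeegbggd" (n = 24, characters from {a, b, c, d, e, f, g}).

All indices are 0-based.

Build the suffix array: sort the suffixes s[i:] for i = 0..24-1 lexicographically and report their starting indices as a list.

[5, 13, 12, 15, 20, 23, 8, 6, 9, 0, 3, 11, 7, 10, 17, 18, 1, 4, 14, 19, 22, 2, 16, 21]

rank→(start, suffix):
  0 → (5, 'adeddeebafbgeegbggd')
  1 → (13, 'afbgeegbggd')
  2 → (12, 'bafbgeegbggd')
  3 → (15, 'bgeegbggd')
  4 → (20, 'bggd')
  5 → (23, 'd')
  6 → (8, 'ddeebafbgeegbggd')
  7 → (6, 'deddeebafbgeegbggd')
  8 → (9, 'deebafbgeegbggd')
  9 → (0, 'degdfadeddeebafbgeegbggd')
  10 → (3, 'dfadeddeebafbgeegbggd')
  11 → (11, 'ebafbgeegbggd')
  12 → (7, 'eddeebafbgeegbggd')
  13 → (10, 'eebafbgeegbggd')
  14 → (17, 'eegbggd')
  15 → (18, 'egbggd')
  16 → (1, 'egdfadeddeebafbgeegbggd')
  17 → (4, 'fadeddeebafbgeegbggd')
  18 → (14, 'fbgeegbggd')
  19 → (19, 'gbggd')
  20 → (22, 'gd')
  21 → (2, 'gdfadeddeebafbgeegbggd')
  22 → (16, 'geegbggd')
  23 → (21, 'ggd')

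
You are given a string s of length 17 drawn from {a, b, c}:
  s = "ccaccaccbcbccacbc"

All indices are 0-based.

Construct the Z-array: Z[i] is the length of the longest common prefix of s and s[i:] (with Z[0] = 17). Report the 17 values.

Z[0]=17
i=1: outside box; Z[1]=1 grow→box=[1,2)
i=2: outside box; Z[2]=0
i=3: outside box; Z[3]=5 grow→box=[3,8)
i=4: min(r-i=4, Z[1]=1)=1; Z[4]=1
i=5: min(r-i=3, Z[2]=0)=0; Z[5]=0
i=6: min(r-i=2, Z[3]=5)=2; Z[6]=2
i=7: min(r-i=1, Z[4]=1)=1; Z[7]=1
i=8: outside box; Z[8]=0
i=9: outside box; Z[9]=1 grow→box=[9,10)
i=10: outside box; Z[10]=0
i=11: outside box; Z[11]=4 grow→box=[11,15)
i=12: min(r-i=3, Z[1]=1)=1; Z[12]=1
i=13: min(r-i=2, Z[2]=0)=0; Z[13]=0
i=14: min(r-i=1, Z[3]=5)=1; Z[14]=1
i=15: outside box; Z[15]=0
i=16: outside box; Z[16]=1 grow→box=[16,17)

[17, 1, 0, 5, 1, 0, 2, 1, 0, 1, 0, 4, 1, 0, 1, 0, 1]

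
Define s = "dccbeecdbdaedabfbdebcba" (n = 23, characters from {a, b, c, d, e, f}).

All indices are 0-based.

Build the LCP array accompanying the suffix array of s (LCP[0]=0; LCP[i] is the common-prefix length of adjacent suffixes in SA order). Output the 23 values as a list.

rank | idx | suffix
   0 |  22 | a
   1 |  13 | abfbdebcba
   2 |  10 | aedabfbdebcba
   3 |  21 | ba
   4 |  19 | bcba
   5 |   8 | bdaedabfbdebcba
   6 |  16 | bdebcba
   7 |   3 | beecdbdaedabfbdebcba
   8 |  14 | bfbdebcba
   9 |  20 | cba
  10 |   2 | cbeecdbdaedabfbdebcba
  11 |   1 | ccbeecdbdaedabfbdebcba
  12 |   6 | cdbdaedabfbdebcba
  13 |  12 | dabfbdebcba
  14 |   9 | daedabfbdebcba
  15 |   7 | dbdaedabfbdebcba
  16 |   0 | dccbeecdbdaedabfbdebcba
  17 |  17 | debcba
  18 |  18 | ebcba
  19 |   5 | ecdbdaedabfbdebcba
  20 |  11 | edabfbdebcba
  21 |   4 | eecdbdaedabfbdebcba
  22 |  15 | fbdebcba

SA = [22, 13, 10, 21, 19, 8, 16, 3, 14, 20, 2, 1, 6, 12, 9, 7, 0, 17, 18, 5, 11, 4, 15]
rank  pair      lcp
   1  s[22:],s[13:]  1  'a'
   2  s[13:],s[10:]  1  'a'
   3  s[10:],s[21:]  0  ''
   4  s[21:],s[19:]  1  'b'
   5  s[19:],s[8:]  1  'b'
   6  s[8:],s[16:]  2  'bd'
   7  s[16:],s[3:]  1  'b'
   8  s[3:],s[14:]  1  'b'
   9  s[14:],s[20:]  0  ''
  10  s[20:],s[2:]  2  'cb'
  11  s[2:],s[1:]  1  'c'
  12  s[1:],s[6:]  1  'c'
  13  s[6:],s[12:]  0  ''
  14  s[12:],s[9:]  2  'da'
  15  s[9:],s[7:]  1  'd'
  16  s[7:],s[0:]  1  'd'
  17  s[0:],s[17:]  1  'd'
  18  s[17:],s[18:]  0  ''
  19  s[18:],s[5:]  1  'e'
  20  s[5:],s[11:]  1  'e'
  21  s[11:],s[4:]  1  'e'
  22  s[4:],s[15:]  0  ''

[0, 1, 1, 0, 1, 1, 2, 1, 1, 0, 2, 1, 1, 0, 2, 1, 1, 1, 0, 1, 1, 1, 0]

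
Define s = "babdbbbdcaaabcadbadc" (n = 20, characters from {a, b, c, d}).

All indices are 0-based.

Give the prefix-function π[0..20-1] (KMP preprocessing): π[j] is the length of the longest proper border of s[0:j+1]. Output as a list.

π[0] = 0
j=1 s[j]='a': π[1]=0 (border '')
j=2 s[j]='b': π[2]=1 (border 'b')
j=3 s[j]='d': k: 1→0; π[3]=0 (border '')
j=4 s[j]='b': π[4]=1 (border 'b')
j=5 s[j]='b': k: 1→0; π[5]=1 (border 'b')
j=6 s[j]='b': k: 1→0; π[6]=1 (border 'b')
j=7 s[j]='d': k: 1→0; π[7]=0 (border '')
j=8 s[j]='c': π[8]=0 (border '')
j=9 s[j]='a': π[9]=0 (border '')
j=10 s[j]='a': π[10]=0 (border '')
j=11 s[j]='a': π[11]=0 (border '')
j=12 s[j]='b': π[12]=1 (border 'b')
j=13 s[j]='c': k: 1→0; π[13]=0 (border '')
j=14 s[j]='a': π[14]=0 (border '')
j=15 s[j]='d': π[15]=0 (border '')
j=16 s[j]='b': π[16]=1 (border 'b')
j=17 s[j]='a': π[17]=2 (border 'ba')
j=18 s[j]='d': k: 2→0; π[18]=0 (border '')
j=19 s[j]='c': π[19]=0 (border '')

[0, 0, 1, 0, 1, 1, 1, 0, 0, 0, 0, 0, 1, 0, 0, 0, 1, 2, 0, 0]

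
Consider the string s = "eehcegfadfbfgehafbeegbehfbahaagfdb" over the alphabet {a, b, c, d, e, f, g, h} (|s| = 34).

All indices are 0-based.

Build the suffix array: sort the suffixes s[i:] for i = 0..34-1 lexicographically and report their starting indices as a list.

[28, 7, 15, 29, 26, 33, 25, 17, 21, 10, 3, 32, 8, 18, 0, 19, 4, 13, 1, 22, 6, 24, 16, 9, 31, 11, 20, 12, 5, 30, 27, 14, 2, 23]

rank | idx | suffix
   0 |  28 | aagfdb
   1 |   7 | adfbfgehafbeegbehfbahaagfdb
   2 |  15 | afbeegbehfbahaagfdb
   3 |  29 | agfdb
   4 |  26 | ahaagfdb
   5 |  33 | b
   6 |  25 | bahaagfdb
   7 |  17 | beegbehfbahaagfdb
   8 |  21 | behfbahaagfdb
   9 |  10 | bfgehafbeegbehfbahaagfdb
  10 |   3 | cegfadfbfgehafbeegbehfbahaagfdb
  11 |  32 | db
  12 |   8 | dfbfgehafbeegbehfbahaagfdb
  13 |  18 | eegbehfbahaagfdb
  14 |   0 | eehcegfadfbfgehafbeegbehfbahaagfdb
  15 |  19 | egbehfbahaagfdb
  16 |   4 | egfadfbfgehafbeegbehfbahaagfdb
  17 |  13 | ehafbeegbehfbahaagfdb
  18 |   1 | ehcegfadfbfgehafbeegbehfbahaagfdb
  19 |  22 | ehfbahaagfdb
  20 |   6 | fadfbfgehafbeegbehfbahaagfdb
  21 |  24 | fbahaagfdb
  22 |  16 | fbeegbehfbahaagfdb
  23 |   9 | fbfgehafbeegbehfbahaagfdb
  24 |  31 | fdb
  25 |  11 | fgehafbeegbehfbahaagfdb
  26 |  20 | gbehfbahaagfdb
  27 |  12 | gehafbeegbehfbahaagfdb
  28 |   5 | gfadfbfgehafbeegbehfbahaagfdb
  29 |  30 | gfdb
  30 |  27 | haagfdb
  31 |  14 | hafbeegbehfbahaagfdb
  32 |   2 | hcegfadfbfgehafbeegbehfbahaagfdb
  33 |  23 | hfbahaagfdb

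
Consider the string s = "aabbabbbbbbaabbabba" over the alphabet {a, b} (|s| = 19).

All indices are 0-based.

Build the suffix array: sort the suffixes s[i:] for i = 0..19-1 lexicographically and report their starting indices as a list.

[18, 11, 0, 15, 12, 1, 4, 17, 10, 14, 3, 16, 9, 13, 2, 8, 7, 6, 5]

rank | idx | suffix
   0 |  18 | a
   1 |  11 | aabbabba
   2 |   0 | aabbabbbbbbaabbabba
   3 |  15 | abba
   4 |  12 | abbabba
   5 |   1 | abbabbbbbbaabbabba
   6 |   4 | abbbbbbaabbabba
   7 |  17 | ba
   8 |  10 | baabbabba
   9 |  14 | babba
  10 |   3 | babbbbbbaabbabba
  11 |  16 | bba
  12 |   9 | bbaabbabba
  13 |  13 | bbabba
  14 |   2 | bbabbbbbbaabbabba
  15 |   8 | bbbaabbabba
  16 |   7 | bbbbaabbabba
  17 |   6 | bbbbbaabbabba
  18 |   5 | bbbbbbaabbabba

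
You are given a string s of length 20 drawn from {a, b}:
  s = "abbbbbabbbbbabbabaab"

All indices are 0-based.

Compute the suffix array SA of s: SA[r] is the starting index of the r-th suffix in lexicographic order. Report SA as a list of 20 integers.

[17, 18, 15, 12, 6, 0, 19, 16, 14, 11, 5, 13, 10, 4, 9, 3, 8, 2, 7, 1]

sorted suffixes:
  #0 SA[0]=17  'aab'
  #1 SA[1]=18  'ab'
  #2 SA[2]=15  'abaab'
  #3 SA[3]=12  'abbabaab'
  #4 SA[4]=6  'abbbbbabbabaab'
  #5 SA[5]=0  'abbbbbabbbbbabbabaab'
  #6 SA[6]=19  'b'
  #7 SA[7]=16  'baab'
  #8 SA[8]=14  'babaab'
  #9 SA[9]=11  'babbabaab'
  #10 SA[10]=5  'babbbbbabbabaab'
  #11 SA[11]=13  'bbabaab'
  #12 SA[12]=10  'bbabbabaab'
  #13 SA[13]=4  'bbabbbbbabbabaab'
  #14 SA[14]=9  'bbbabbabaab'
  #15 SA[15]=3  'bbbabbbbbabbabaab'
  #16 SA[16]=8  'bbbbabbabaab'
  #17 SA[17]=2  'bbbbabbbbbabbabaab'
  #18 SA[18]=7  'bbbbbabbabaab'
  #19 SA[19]=1  'bbbbbabbbbbabbabaab'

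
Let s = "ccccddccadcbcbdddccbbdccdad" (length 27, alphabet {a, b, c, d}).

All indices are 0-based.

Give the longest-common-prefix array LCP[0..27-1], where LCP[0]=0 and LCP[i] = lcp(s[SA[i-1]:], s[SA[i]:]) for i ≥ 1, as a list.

[0, 2, 0, 1, 1, 2, 0, 1, 2, 2, 1, 2, 2, 3, 2, 3, 1, 2, 0, 1, 1, 2, 3, 3, 1, 4, 2]

sorted suffixes:
  #0 SA[0]=25  'ad'
  #1 SA[1]=8  'adcbcbdddccbbdccdad'
  #2 SA[2]=19  'bbdccdad'
  #3 SA[3]=11  'bcbdddccbbdccdad'
  #4 SA[4]=20  'bdccdad'
  #5 SA[5]=13  'bdddccbbdccdad'
  #6 SA[6]=7  'cadcbcbdddccbbdccdad'
  #7 SA[7]=18  'cbbdccdad'
  #8 SA[8]=10  'cbcbdddccbbdccdad'
  #9 SA[9]=12  'cbdddccbbdccdad'
  #10 SA[10]=6  'ccadcbcbdddccbbdccdad'
  #11 SA[11]=17  'ccbbdccdad'
  #12 SA[12]=0  'ccccddccadcbcbdddccbbdccdad'
  #13 SA[13]=1  'cccddccadcbcbdddccbbdccdad'
  #14 SA[14]=22  'ccdad'
  #15 SA[15]=2  'ccddccadcbcbdddccbbdccdad'
  #16 SA[16]=23  'cdad'
  #17 SA[17]=3  'cddccadcbcbdddccbbdccdad'
  #18 SA[18]=26  'd'
  #19 SA[19]=24  'dad'
  #20 SA[20]=9  'dcbcbdddccbbdccdad'
  #21 SA[21]=5  'dccadcbcbdddccbbdccdad'
  #22 SA[22]=16  'dccbbdccdad'
  #23 SA[23]=21  'dccdad'
  #24 SA[24]=4  'ddccadcbcbdddccbbdccdad'
  #25 SA[25]=15  'ddccbbdccdad'
  #26 SA[26]=14  'dddccbbdccdad'

SA = [25, 8, 19, 11, 20, 13, 7, 18, 10, 12, 6, 17, 0, 1, 22, 2, 23, 3, 26, 24, 9, 5, 16, 21, 4, 15, 14]
i: (SA[i-1],SA[i]) lcp shared
  1: (25,8) 2 'ad'
  2: (8,19) 0 ''
  3: (19,11) 1 'b'
  4: (11,20) 1 'b'
  5: (20,13) 2 'bd'
  6: (13,7) 0 ''
  7: (7,18) 1 'c'
  8: (18,10) 2 'cb'
  9: (10,12) 2 'cb'
  10: (12,6) 1 'c'
  11: (6,17) 2 'cc'
  12: (17,0) 2 'cc'
  13: (0,1) 3 'ccc'
  14: (1,22) 2 'cc'
  15: (22,2) 3 'ccd'
  16: (2,23) 1 'c'
  17: (23,3) 2 'cd'
  18: (3,26) 0 ''
  19: (26,24) 1 'd'
  20: (24,9) 1 'd'
  21: (9,5) 2 'dc'
  22: (5,16) 3 'dcc'
  23: (16,21) 3 'dcc'
  24: (21,4) 1 'd'
  25: (4,15) 4 'ddcc'
  26: (15,14) 2 'dd'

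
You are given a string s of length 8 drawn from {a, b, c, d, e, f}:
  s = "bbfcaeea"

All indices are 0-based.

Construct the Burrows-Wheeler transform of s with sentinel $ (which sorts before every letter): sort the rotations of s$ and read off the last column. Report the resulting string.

rank  rotation   last
    0  $bbfcaeea  a
    1  a$bbfcaee  e
    2  aeea$bbfc  c
    3  bbfcaeea$  $
    4  bfcaeea$b  b
    5  caeea$bbf  f
    6  ea$bbfcae  e
    7  eea$bbfca  a
    8  fcaeea$bb  b

aec$bfeab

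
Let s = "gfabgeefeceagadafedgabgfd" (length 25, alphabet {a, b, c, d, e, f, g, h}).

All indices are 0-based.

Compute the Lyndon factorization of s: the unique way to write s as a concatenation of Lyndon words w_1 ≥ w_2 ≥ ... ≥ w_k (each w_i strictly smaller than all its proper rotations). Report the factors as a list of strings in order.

["g", "f", "abgeefeceagadafedgabgfd"]

emit factor 1: 'g' (i=0, period=1)
emit factor 2: 'f' (i=1, period=1)
emit factor 3: 'abgeefeceagadafedgabgfd' (i=2, period=23)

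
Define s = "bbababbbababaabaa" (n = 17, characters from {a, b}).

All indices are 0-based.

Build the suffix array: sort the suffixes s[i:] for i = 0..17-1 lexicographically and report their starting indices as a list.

rank→(start, suffix):
  0 → (16, 'a')
  1 → (15, 'aa')
  2 → (12, 'aabaa')
  3 → (13, 'abaa')
  4 → (10, 'abaabaa')
  5 → (8, 'ababaabaa')
  6 → (2, 'ababbbababaabaa')
  7 → (4, 'abbbababaabaa')
  8 → (14, 'baa')
  9 → (11, 'baabaa')
  10 → (9, 'babaabaa')
  11 → (7, 'bababaabaa')
  12 → (1, 'bababbbababaabaa')
  13 → (3, 'babbbababaabaa')
  14 → (6, 'bbababaabaa')
  15 → (0, 'bbababbbababaabaa')
  16 → (5, 'bbbababaabaa')

[16, 15, 12, 13, 10, 8, 2, 4, 14, 11, 9, 7, 1, 3, 6, 0, 5]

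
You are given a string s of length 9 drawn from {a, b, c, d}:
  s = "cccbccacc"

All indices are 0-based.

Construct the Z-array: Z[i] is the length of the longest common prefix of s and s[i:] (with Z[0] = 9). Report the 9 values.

[9, 2, 1, 0, 2, 1, 0, 2, 1]

Z[0]=9
i=1: fresh scan; Z[1]=2 grow→box=[1,3)
i=2: min(r-i=1, Z[1]=2)=1; Z[2]=1
i=3: fresh scan; Z[3]=0
i=4: fresh scan; Z[4]=2 grow→box=[4,6)
i=5: min(r-i=1, Z[1]=2)=1; Z[5]=1
i=6: fresh scan; Z[6]=0
i=7: fresh scan; Z[7]=2 grow→box=[7,9)
i=8: min(r-i=1, Z[1]=2)=1; Z[8]=1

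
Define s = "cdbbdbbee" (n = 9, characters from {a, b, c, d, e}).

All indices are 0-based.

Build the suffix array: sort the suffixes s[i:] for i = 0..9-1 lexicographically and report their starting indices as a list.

rank→(start, suffix):
  0 → (2, 'bbdbbee')
  1 → (5, 'bbee')
  2 → (3, 'bdbbee')
  3 → (6, 'bee')
  4 → (0, 'cdbbdbbee')
  5 → (1, 'dbbdbbee')
  6 → (4, 'dbbee')
  7 → (8, 'e')
  8 → (7, 'ee')

[2, 5, 3, 6, 0, 1, 4, 8, 7]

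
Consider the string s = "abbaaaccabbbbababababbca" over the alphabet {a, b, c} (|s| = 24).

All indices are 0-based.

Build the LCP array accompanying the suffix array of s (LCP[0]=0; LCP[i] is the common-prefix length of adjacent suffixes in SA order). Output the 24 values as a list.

[0, 1, 2, 1, 6, 4, 2, 3, 3, 1, 0, 2, 7, 5, 3, 1, 3, 2, 3, 2, 1, 0, 2, 1]

rank | idx | suffix
   0 |  23 | a
   1 |   3 | aaaccabbbbababababbca
   2 |   4 | aaccabbbbababababbca
   3 |  13 | ababababbca
   4 |  15 | abababbca
   5 |  17 | ababbca
   6 |   0 | abbaaaccabbbbababababbca
   7 |   8 | abbbbababababbca
   8 |  19 | abbca
   9 |   5 | accabbbbababababbca
  10 |   2 | baaaccabbbbababababbca
  11 |  12 | bababababbca
  12 |  14 | babababbca
  13 |  16 | bababbca
  14 |  18 | babbca
  15 |   1 | bbaaaccabbbbababababbca
  16 |  11 | bbababababbca
  17 |  10 | bbbababababbca
  18 |   9 | bbbbababababbca
  19 |  20 | bbca
  20 |  21 | bca
  21 |  22 | ca
  22 |   7 | cabbbbababababbca
  23 |   6 | ccabbbbababababbca

SA = [23, 3, 4, 13, 15, 17, 0, 8, 19, 5, 2, 12, 14, 16, 18, 1, 11, 10, 9, 20, 21, 22, 7, 6]
i: (SA[i-1],SA[i]) lcp shared
  1: (23,3) 1 'a'
  2: (3,4) 2 'aa'
  3: (4,13) 1 'a'
  4: (13,15) 6 'ababab'
  5: (15,17) 4 'abab'
  6: (17,0) 2 'ab'
  7: (0,8) 3 'abb'
  8: (8,19) 3 'abb'
  9: (19,5) 1 'a'
  10: (5,2) 0 ''
  11: (2,12) 2 'ba'
  12: (12,14) 7 'bababab'
  13: (14,16) 5 'babab'
  14: (16,18) 3 'bab'
  15: (18,1) 1 'b'
  16: (1,11) 3 'bba'
  17: (11,10) 2 'bb'
  18: (10,9) 3 'bbb'
  19: (9,20) 2 'bb'
  20: (20,21) 1 'b'
  21: (21,22) 0 ''
  22: (22,7) 2 'ca'
  23: (7,6) 1 'c'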